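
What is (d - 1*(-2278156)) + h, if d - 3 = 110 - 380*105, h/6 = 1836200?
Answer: 13255569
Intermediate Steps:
h = 11017200 (h = 6*1836200 = 11017200)
d = -39787 (d = 3 + (110 - 380*105) = 3 + (110 - 39900) = 3 - 39790 = -39787)
(d - 1*(-2278156)) + h = (-39787 - 1*(-2278156)) + 11017200 = (-39787 + 2278156) + 11017200 = 2238369 + 11017200 = 13255569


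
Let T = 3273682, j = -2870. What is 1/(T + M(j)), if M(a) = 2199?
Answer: 1/3275881 ≈ 3.0526e-7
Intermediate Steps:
1/(T + M(j)) = 1/(3273682 + 2199) = 1/3275881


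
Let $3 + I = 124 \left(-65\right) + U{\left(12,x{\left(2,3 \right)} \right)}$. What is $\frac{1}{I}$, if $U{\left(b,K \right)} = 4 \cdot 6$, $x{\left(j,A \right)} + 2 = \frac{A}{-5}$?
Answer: $- \frac{1}{8039} \approx -0.00012439$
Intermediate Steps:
$x{\left(j,A \right)} = -2 - \frac{A}{5}$ ($x{\left(j,A \right)} = -2 + \frac{A}{-5} = -2 + A \left(- \frac{1}{5}\right) = -2 - \frac{A}{5}$)
$U{\left(b,K \right)} = 24$
$I = -8039$ ($I = -3 + \left(124 \left(-65\right) + 24\right) = -3 + \left(-8060 + 24\right) = -3 - 8036 = -8039$)
$\frac{1}{I} = \frac{1}{-8039} = - \frac{1}{8039}$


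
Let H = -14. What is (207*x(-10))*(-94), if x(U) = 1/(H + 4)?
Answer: 9729/5 ≈ 1945.8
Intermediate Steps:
x(U) = -⅒ (x(U) = 1/(-14 + 4) = 1/(-10) = -⅒)
(207*x(-10))*(-94) = (207*(-⅒))*(-94) = -207/10*(-94) = 9729/5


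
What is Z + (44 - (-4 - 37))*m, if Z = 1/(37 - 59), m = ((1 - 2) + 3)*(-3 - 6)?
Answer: -33661/22 ≈ -1530.0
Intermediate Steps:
m = -18 (m = (-1 + 3)*(-9) = 2*(-9) = -18)
Z = -1/22 (Z = 1/(-22) = -1/22 ≈ -0.045455)
Z + (44 - (-4 - 37))*m = -1/22 + (44 - (-4 - 37))*(-18) = -1/22 + (44 - 1*(-41))*(-18) = -1/22 + (44 + 41)*(-18) = -1/22 + 85*(-18) = -1/22 - 1530 = -33661/22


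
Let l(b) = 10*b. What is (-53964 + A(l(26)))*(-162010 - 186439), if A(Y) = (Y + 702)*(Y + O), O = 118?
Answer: -107904898728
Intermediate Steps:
A(Y) = (118 + Y)*(702 + Y) (A(Y) = (Y + 702)*(Y + 118) = (702 + Y)*(118 + Y) = (118 + Y)*(702 + Y))
(-53964 + A(l(26)))*(-162010 - 186439) = (-53964 + (82836 + (10*26)² + 820*(10*26)))*(-162010 - 186439) = (-53964 + (82836 + 260² + 820*260))*(-348449) = (-53964 + (82836 + 67600 + 213200))*(-348449) = (-53964 + 363636)*(-348449) = 309672*(-348449) = -107904898728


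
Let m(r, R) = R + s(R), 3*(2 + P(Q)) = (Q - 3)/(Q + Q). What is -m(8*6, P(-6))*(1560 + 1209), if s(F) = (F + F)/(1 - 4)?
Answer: 6461/4 ≈ 1615.3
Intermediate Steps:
s(F) = -2*F/3 (s(F) = (2*F)/(-3) = (2*F)*(-⅓) = -2*F/3)
P(Q) = -2 + (-3 + Q)/(6*Q) (P(Q) = -2 + ((Q - 3)/(Q + Q))/3 = -2 + ((-3 + Q)/((2*Q)))/3 = -2 + ((-3 + Q)*(1/(2*Q)))/3 = -2 + ((-3 + Q)/(2*Q))/3 = -2 + (-3 + Q)/(6*Q))
m(r, R) = R/3 (m(r, R) = R - 2*R/3 = R/3)
-m(8*6, P(-6))*(1560 + 1209) = -((⅙)*(-3 - 11*(-6))/(-6))/3*(1560 + 1209) = -((⅙)*(-⅙)*(-3 + 66))/3*2769 = -((⅙)*(-⅙)*63)/3*2769 = -(⅓)*(-7/4)*2769 = -(-7)*2769/12 = -1*(-6461/4) = 6461/4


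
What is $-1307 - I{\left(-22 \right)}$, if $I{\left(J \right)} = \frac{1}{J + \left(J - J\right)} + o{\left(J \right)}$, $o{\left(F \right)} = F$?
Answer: $- \frac{28269}{22} \approx -1285.0$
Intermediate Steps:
$I{\left(J \right)} = J + \frac{1}{J}$ ($I{\left(J \right)} = \frac{1}{J + \left(J - J\right)} + J = \frac{1}{J + 0} + J = \frac{1}{J} + J = J + \frac{1}{J}$)
$-1307 - I{\left(-22 \right)} = -1307 - \left(-22 + \frac{1}{-22}\right) = -1307 - \left(-22 - \frac{1}{22}\right) = -1307 - - \frac{485}{22} = -1307 + \frac{485}{22} = - \frac{28269}{22}$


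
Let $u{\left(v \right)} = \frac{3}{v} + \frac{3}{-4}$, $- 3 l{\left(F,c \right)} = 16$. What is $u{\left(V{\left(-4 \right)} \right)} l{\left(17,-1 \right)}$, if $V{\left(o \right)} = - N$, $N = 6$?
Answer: $\frac{20}{3} \approx 6.6667$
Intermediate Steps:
$l{\left(F,c \right)} = - \frac{16}{3}$ ($l{\left(F,c \right)} = \left(- \frac{1}{3}\right) 16 = - \frac{16}{3}$)
$V{\left(o \right)} = -6$ ($V{\left(o \right)} = \left(-1\right) 6 = -6$)
$u{\left(v \right)} = - \frac{3}{4} + \frac{3}{v}$ ($u{\left(v \right)} = \frac{3}{v} + 3 \left(- \frac{1}{4}\right) = \frac{3}{v} - \frac{3}{4} = - \frac{3}{4} + \frac{3}{v}$)
$u{\left(V{\left(-4 \right)} \right)} l{\left(17,-1 \right)} = \left(- \frac{3}{4} + \frac{3}{-6}\right) \left(- \frac{16}{3}\right) = \left(- \frac{3}{4} + 3 \left(- \frac{1}{6}\right)\right) \left(- \frac{16}{3}\right) = \left(- \frac{3}{4} - \frac{1}{2}\right) \left(- \frac{16}{3}\right) = \left(- \frac{5}{4}\right) \left(- \frac{16}{3}\right) = \frac{20}{3}$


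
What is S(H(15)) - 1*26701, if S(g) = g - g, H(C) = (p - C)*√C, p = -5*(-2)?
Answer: -26701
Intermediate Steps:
p = 10
H(C) = √C*(10 - C) (H(C) = (10 - C)*√C = √C*(10 - C))
S(g) = 0
S(H(15)) - 1*26701 = 0 - 1*26701 = 0 - 26701 = -26701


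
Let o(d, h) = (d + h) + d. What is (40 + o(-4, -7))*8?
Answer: 200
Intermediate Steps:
o(d, h) = h + 2*d
(40 + o(-4, -7))*8 = (40 + (-7 + 2*(-4)))*8 = (40 + (-7 - 8))*8 = (40 - 15)*8 = 25*8 = 200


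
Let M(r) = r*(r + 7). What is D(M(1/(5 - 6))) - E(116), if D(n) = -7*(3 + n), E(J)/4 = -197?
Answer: 809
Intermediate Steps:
E(J) = -788 (E(J) = 4*(-197) = -788)
M(r) = r*(7 + r)
D(n) = -21 - 7*n
D(M(1/(5 - 6))) - E(116) = (-21 - 7*(7 + 1/(5 - 6))/(5 - 6)) - 1*(-788) = (-21 - 7*(7 + 1/(-1))/(-1)) + 788 = (-21 - (-7)*(7 - 1)) + 788 = (-21 - (-7)*6) + 788 = (-21 - 7*(-6)) + 788 = (-21 + 42) + 788 = 21 + 788 = 809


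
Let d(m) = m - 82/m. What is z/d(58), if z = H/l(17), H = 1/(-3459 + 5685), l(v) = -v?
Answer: -29/62098722 ≈ -4.6700e-7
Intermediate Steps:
H = 1/2226 ≈ 0.00044924
z = -1/37842 (z = 1/(2226*((-1*17))) = (1/2226)/(-17) = (1/2226)*(-1/17) = -1/37842 ≈ -2.6426e-5)
z/d(58) = -1/(37842*(58 - 82/58)) = -1/(37842*(58 - 82*1/58)) = -1/(37842*(58 - 41/29)) = -1/(37842*1641/29) = -1/37842*29/1641 = -29/62098722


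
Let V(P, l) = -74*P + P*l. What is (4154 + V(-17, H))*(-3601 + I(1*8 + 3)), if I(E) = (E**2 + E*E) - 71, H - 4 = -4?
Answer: -18563160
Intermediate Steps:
H = 0 (H = 4 - 4 = 0)
I(E) = -71 + 2*E**2 (I(E) = (E**2 + E**2) - 71 = 2*E**2 - 71 = -71 + 2*E**2)
(4154 + V(-17, H))*(-3601 + I(1*8 + 3)) = (4154 - 17*(-74 + 0))*(-3601 + (-71 + 2*(1*8 + 3)**2)) = (4154 - 17*(-74))*(-3601 + (-71 + 2*(8 + 3)**2)) = (4154 + 1258)*(-3601 + (-71 + 2*11**2)) = 5412*(-3601 + (-71 + 2*121)) = 5412*(-3601 + (-71 + 242)) = 5412*(-3601 + 171) = 5412*(-3430) = -18563160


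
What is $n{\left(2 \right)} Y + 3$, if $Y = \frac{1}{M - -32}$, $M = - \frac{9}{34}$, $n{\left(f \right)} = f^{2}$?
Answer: $\frac{3373}{1079} \approx 3.126$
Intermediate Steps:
$M = - \frac{9}{34}$ ($M = \left(-9\right) \frac{1}{34} = - \frac{9}{34} \approx -0.26471$)
$Y = \frac{34}{1079}$ ($Y = \frac{1}{- \frac{9}{34} - -32} = \frac{1}{- \frac{9}{34} + 32} = \frac{1}{\frac{1079}{34}} = \frac{34}{1079} \approx 0.031511$)
$n{\left(2 \right)} Y + 3 = 2^{2} \cdot \frac{34}{1079} + 3 = 4 \cdot \frac{34}{1079} + 3 = \frac{136}{1079} + 3 = \frac{3373}{1079}$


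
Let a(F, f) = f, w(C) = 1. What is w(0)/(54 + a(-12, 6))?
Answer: 1/60 ≈ 0.016667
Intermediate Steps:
w(0)/(54 + a(-12, 6)) = 1/(54 + 6) = 1/60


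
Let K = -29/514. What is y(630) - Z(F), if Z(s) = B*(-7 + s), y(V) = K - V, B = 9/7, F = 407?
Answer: -4117343/3598 ≈ -1144.3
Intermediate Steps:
B = 9/7 (B = 9*(⅐) = 9/7 ≈ 1.2857)
K = -29/514 (K = -29*1/514 = -29/514 ≈ -0.056420)
y(V) = -29/514 - V
Z(s) = -9 + 9*s/7 (Z(s) = 9*(-7 + s)/7 = -9 + 9*s/7)
y(630) - Z(F) = (-29/514 - 1*630) - (-9 + (9/7)*407) = (-29/514 - 630) - (-9 + 3663/7) = -323849/514 - 1*3600/7 = -323849/514 - 3600/7 = -4117343/3598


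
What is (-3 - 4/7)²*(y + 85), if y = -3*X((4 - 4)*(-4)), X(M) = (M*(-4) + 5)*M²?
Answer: 53125/49 ≈ 1084.2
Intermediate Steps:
X(M) = M²*(5 - 4*M) (X(M) = (-4*M + 5)*M² = (5 - 4*M)*M² = M²*(5 - 4*M))
y = 0 (y = -3*((4 - 4)*(-4))²*(5 - 4*(4 - 4)*(-4)) = -3*(0*(-4))²*(5 - 0*(-4)) = -3*0²*(5 - 4*0) = -0*(5 + 0) = -0*5 = -3*0 = 0)
(-3 - 4/7)²*(y + 85) = (-3 - 4/7)²*(0 + 85) = (-3 - 4*⅐)²*85 = (-3 - 4/7)²*85 = (-25/7)²*85 = (625/49)*85 = 53125/49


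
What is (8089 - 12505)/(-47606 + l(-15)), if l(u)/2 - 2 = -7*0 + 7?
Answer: 1104/11897 ≈ 0.092796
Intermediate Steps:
l(u) = 18 (l(u) = 4 + 2*(-7*0 + 7) = 4 + 2*(0 + 7) = 4 + 2*7 = 4 + 14 = 18)
(8089 - 12505)/(-47606 + l(-15)) = (8089 - 12505)/(-47606 + 18) = -4416/(-47588) = -4416*(-1/47588) = 1104/11897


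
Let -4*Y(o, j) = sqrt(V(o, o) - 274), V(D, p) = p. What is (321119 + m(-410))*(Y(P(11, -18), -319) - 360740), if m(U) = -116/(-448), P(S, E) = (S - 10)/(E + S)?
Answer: -3243535721045/28 - 35965357*I*sqrt(13433)/3136 ≈ -1.1584e+11 - 1.3292e+6*I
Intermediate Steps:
P(S, E) = (-10 + S)/(E + S)
Y(o, j) = -sqrt(-274 + o)/4 (Y(o, j) = -sqrt(o - 274)/4 = -sqrt(-274 + o)/4)
m(U) = 29/112 (m(U) = -116*(-1/448) = 29/112)
(321119 + m(-410))*(Y(P(11, -18), -319) - 360740) = (321119 + 29/112)*(-sqrt(-274 + (-10 + 11)/(-18 + 11))/4 - 360740) = 35965357*(-sqrt(-274 + 1/(-7))/4 - 360740)/112 = 35965357*(-sqrt(-274 - 1/7*1)/4 - 360740)/112 = 35965357*(-sqrt(-274 - 1/7)/4 - 360740)/112 = 35965357*(-I*sqrt(13433)/28 - 360740)/112 = 35965357*(-360740 - I*sqrt(13433)/28)/112 = -3243535721045/28 - 35965357*I*sqrt(13433)/3136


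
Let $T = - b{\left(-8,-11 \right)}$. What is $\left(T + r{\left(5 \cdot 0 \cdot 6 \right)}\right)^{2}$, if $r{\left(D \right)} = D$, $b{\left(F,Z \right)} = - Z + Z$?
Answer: $0$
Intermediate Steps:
$b{\left(F,Z \right)} = 0$
$T = 0$ ($T = \left(-1\right) 0 = 0$)
$\left(T + r{\left(5 \cdot 0 \cdot 6 \right)}\right)^{2} = \left(0 + 5 \cdot 0 \cdot 6\right)^{2} = \left(0 + 0 \cdot 6\right)^{2} = \left(0 + 0\right)^{2} = 0^{2} = 0$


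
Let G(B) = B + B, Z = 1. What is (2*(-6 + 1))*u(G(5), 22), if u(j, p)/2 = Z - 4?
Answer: 60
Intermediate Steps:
G(B) = 2*B
u(j, p) = -6 (u(j, p) = 2*(1 - 4) = 2*(-3) = -6)
(2*(-6 + 1))*u(G(5), 22) = (2*(-6 + 1))*(-6) = (2*(-5))*(-6) = -10*(-6) = 60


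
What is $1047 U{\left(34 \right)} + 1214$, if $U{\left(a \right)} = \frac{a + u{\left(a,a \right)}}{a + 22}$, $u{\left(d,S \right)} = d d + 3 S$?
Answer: $\frac{355177}{14} \approx 25370.0$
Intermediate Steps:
$u{\left(d,S \right)} = d^{2} + 3 S$
$U{\left(a \right)} = \frac{a^{2} + 4 a}{22 + a}$ ($U{\left(a \right)} = \frac{a + \left(a^{2} + 3 a\right)}{a + 22} = \frac{a^{2} + 4 a}{22 + a}$)
$1047 U{\left(34 \right)} + 1214 = 1047 \frac{34 \left(4 + 34\right)}{22 + 34} + 1214 = 1047 \cdot 34 \cdot \frac{1}{56} \cdot 38 + 1214 = 1047 \cdot \frac{323}{14} + 1214 = \frac{338181}{14} + 1214 = \frac{355177}{14}$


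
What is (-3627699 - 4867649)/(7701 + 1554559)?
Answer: -2123837/390565 ≈ -5.4379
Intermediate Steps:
(-3627699 - 4867649)/(7701 + 1554559) = -8495348/1562260 = -8495348*1/1562260 = -2123837/390565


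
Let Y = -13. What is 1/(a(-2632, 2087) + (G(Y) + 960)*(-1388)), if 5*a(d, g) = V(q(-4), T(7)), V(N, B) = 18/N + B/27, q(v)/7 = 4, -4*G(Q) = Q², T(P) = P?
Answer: -1890/2407551589 ≈ -7.8503e-7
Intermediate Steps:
G(Q) = -Q²/4
q(v) = 28 (q(v) = 7*4 = 28)
V(N, B) = 18/N + B/27 (V(N, B) = 18/N + B*(1/27) = 18/N + B/27)
a(d, g) = 341/1890 (a(d, g) = (18/28 + (1/27)*7)/5 = (18*(1/28) + 7/27)/5 = (9/14 + 7/27)/5 = (⅕)*(341/378) = 341/1890)
1/(a(-2632, 2087) + (G(Y) + 960)*(-1388)) = 1/(341/1890 + (-¼*(-13)² + 960)*(-1388)) = 1/(341/1890 + (-¼*169 + 960)*(-1388)) = 1/(341/1890 + (-169/4 + 960)*(-1388)) = 1/(341/1890 + (3671/4)*(-1388)) = 1/(341/1890 - 1273837) = 1/(-2407551589/1890) = -1890/2407551589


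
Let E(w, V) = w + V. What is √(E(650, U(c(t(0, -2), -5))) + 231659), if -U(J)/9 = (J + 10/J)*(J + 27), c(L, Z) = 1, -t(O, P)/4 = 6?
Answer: 11*√1897 ≈ 479.10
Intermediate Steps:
t(O, P) = -24 (t(O, P) = -4*6 = -24)
U(J) = -9*(27 + J)*(J + 10/J) (U(J) = -9*(J + 10/J)*(J + 27) = -9*(J + 10/J)*(27 + J) = -9*(27 + J)*(J + 10/J))
E(w, V) = V + w
√(E(650, U(c(t(0, -2), -5))) + 231659) = √(((-90 - 2430/1 - 243*1 - 9*1²) + 650) + 231659) = √(((-90 - 2430*1 - 243 - 9*1) + 650) + 231659) = √(((-90 - 2430 - 243 - 9) + 650) + 231659) = √((-2772 + 650) + 231659) = √(-2122 + 231659) = √229537 = 11*√1897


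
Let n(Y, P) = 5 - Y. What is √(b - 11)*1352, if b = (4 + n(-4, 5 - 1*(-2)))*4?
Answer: 1352*√41 ≈ 8657.0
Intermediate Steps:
b = 52 (b = (4 + (5 - 1*(-4)))*4 = (4 + (5 + 4))*4 = (4 + 9)*4 = 13*4 = 52)
√(b - 11)*1352 = √(52 - 11)*1352 = √41*1352 = 1352*√41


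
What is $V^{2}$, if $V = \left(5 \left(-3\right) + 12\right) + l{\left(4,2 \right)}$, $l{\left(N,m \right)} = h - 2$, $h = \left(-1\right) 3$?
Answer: $64$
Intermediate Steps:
$h = -3$
$l{\left(N,m \right)} = -5$ ($l{\left(N,m \right)} = -3 - 2 = -5$)
$V = -8$ ($V = \left(5 \left(-3\right) + 12\right) - 5 = \left(-15 + 12\right) - 5 = -3 - 5 = -8$)
$V^{2} = \left(-8\right)^{2} = 64$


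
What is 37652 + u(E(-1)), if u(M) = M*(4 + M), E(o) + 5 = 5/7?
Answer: 1845008/49 ≈ 37653.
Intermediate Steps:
E(o) = -30/7 (E(o) = -5 + 5/7 = -30/7)
37652 + u(E(-1)) = 37652 - 30*(4 - 30/7)/7 = 37652 - 30/7*(-2/7) = 37652 + 60/49 = 1845008/49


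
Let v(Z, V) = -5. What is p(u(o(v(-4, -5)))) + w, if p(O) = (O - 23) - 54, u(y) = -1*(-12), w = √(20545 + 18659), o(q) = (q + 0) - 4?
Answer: 133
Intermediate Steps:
o(q) = -4 + q (o(q) = q - 4 = -4 + q)
w = 198 (w = √39204 = 198)
u(y) = 12
p(O) = -77 + O (p(O) = (-23 + O) - 54 = -77 + O)
p(u(o(v(-4, -5)))) + w = (-77 + 12) + 198 = -65 + 198 = 133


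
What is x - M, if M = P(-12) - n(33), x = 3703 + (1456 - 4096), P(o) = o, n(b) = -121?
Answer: 954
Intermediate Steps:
x = 1063 (x = 3703 - 2640 = 1063)
M = 109 (M = -12 - 1*(-121) = -12 + 121 = 109)
x - M = 1063 - 1*109 = 1063 - 109 = 954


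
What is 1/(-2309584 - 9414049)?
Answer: -1/11723633 ≈ -8.5298e-8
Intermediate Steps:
1/(-2309584 - 9414049) = 1/(-11723633) = -1/11723633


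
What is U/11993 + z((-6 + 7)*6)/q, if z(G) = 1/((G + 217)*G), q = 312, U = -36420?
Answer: -15203735527/5006549808 ≈ -3.0368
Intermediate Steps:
z(G) = 1/(G*(217 + G)) (z(G) = 1/((217 + G)*G) = 1/(G*(217 + G)))
U/11993 + z((-6 + 7)*6)/q = -36420/11993 + (1/((((-6 + 7)*6))*(217 + (-6 + 7)*6)))/312 = -36420*1/11993 + (1/(((1*6))*(217 + 1*6)))*(1/312) = -36420/11993 + (1/(6*(217 + 6)))*(1/312) = -36420/11993 + ((1/6)/223)*(1/312) = -36420/11993 + ((1/6)*(1/223))*(1/312) = -36420/11993 + (1/1338)*(1/312) = -36420/11993 + 1/417456 = -15203735527/5006549808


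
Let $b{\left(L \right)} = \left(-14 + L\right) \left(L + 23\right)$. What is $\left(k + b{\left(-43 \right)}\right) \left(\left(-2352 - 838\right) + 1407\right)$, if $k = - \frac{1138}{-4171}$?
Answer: $- \frac{8480087074}{4171} \approx -2.0331 \cdot 10^{6}$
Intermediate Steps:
$b{\left(L \right)} = \left(-14 + L\right) \left(23 + L\right)$
$k = \frac{1138}{4171}$ ($k = \left(-1138\right) \left(- \frac{1}{4171}\right) = \frac{1138}{4171} \approx 0.27284$)
$\left(k + b{\left(-43 \right)}\right) \left(\left(-2352 - 838\right) + 1407\right) = \left(\frac{1138}{4171} + \left(-322 + \left(-43\right)^{2} + 9 \left(-43\right)\right)\right) \left(\left(-2352 - 838\right) + 1407\right) = \left(\frac{1138}{4171} - -1140\right) \left(-3190 + 1407\right) = \left(\frac{1138}{4171} + 1140\right) \left(-1783\right) = \frac{4756078}{4171} \left(-1783\right) = - \frac{8480087074}{4171}$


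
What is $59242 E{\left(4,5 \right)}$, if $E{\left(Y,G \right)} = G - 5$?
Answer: $0$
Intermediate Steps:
$E{\left(Y,G \right)} = -5 + G$ ($E{\left(Y,G \right)} = G - 5 = -5 + G$)
$59242 E{\left(4,5 \right)} = 59242 \left(-5 + 5\right) = 59242 \cdot 0 = 0$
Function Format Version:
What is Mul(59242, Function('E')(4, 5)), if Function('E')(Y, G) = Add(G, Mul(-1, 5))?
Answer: 0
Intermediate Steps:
Function('E')(Y, G) = Add(-5, G) (Function('E')(Y, G) = Add(G, -5) = Add(-5, G))
Mul(59242, Function('E')(4, 5)) = Mul(59242, Add(-5, 5)) = Mul(59242, 0) = 0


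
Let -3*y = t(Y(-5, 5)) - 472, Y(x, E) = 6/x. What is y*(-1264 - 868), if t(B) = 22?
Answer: -319800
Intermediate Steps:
y = 150 (y = -(22 - 472)/3 = -⅓*(-450) = 150)
y*(-1264 - 868) = 150*(-1264 - 868) = 150*(-2132) = -319800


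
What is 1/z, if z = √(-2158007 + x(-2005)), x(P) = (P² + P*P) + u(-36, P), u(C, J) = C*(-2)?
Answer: √5882115/5882115 ≈ 0.00041232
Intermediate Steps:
u(C, J) = -2*C
x(P) = 72 + 2*P² (x(P) = (P² + P*P) - 2*(-36) = (P² + P²) + 72 = 2*P² + 72 = 72 + 2*P²)
z = √5882115 (z = √(-2158007 + (72 + 2*(-2005)²)) = √(-2158007 + (72 + 2*4020025)) = √(-2158007 + (72 + 8040050)) = √(-2158007 + 8040122) = √5882115 ≈ 2425.3)
1/z = 1/(√5882115) = √5882115/5882115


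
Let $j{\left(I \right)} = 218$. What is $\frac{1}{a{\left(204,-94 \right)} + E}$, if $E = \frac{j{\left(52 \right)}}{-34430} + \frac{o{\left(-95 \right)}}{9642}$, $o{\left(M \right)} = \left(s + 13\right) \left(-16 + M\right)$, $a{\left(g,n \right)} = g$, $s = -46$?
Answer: $\frac{55329010}{11307787229} \approx 0.004893$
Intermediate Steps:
$o{\left(M \right)} = 528 - 33 M$ ($o{\left(M \right)} = \left(-46 + 13\right) \left(-16 + M\right) = - 33 \left(-16 + M\right) = 528 - 33 M$)
$E = \frac{20669189}{55329010}$ ($E = \frac{218}{-34430} + \frac{528 - -3135}{9642} = 218 \left(- \frac{1}{34430}\right) + \left(528 + 3135\right) \frac{1}{9642} = - \frac{109}{17215} + 3663 \cdot \frac{1}{9642} = - \frac{109}{17215} + \frac{1221}{3214} = \frac{20669189}{55329010} \approx 0.37357$)
$\frac{1}{a{\left(204,-94 \right)} + E} = \frac{1}{204 + \frac{20669189}{55329010}} = \frac{1}{\frac{11307787229}{55329010}} = \frac{55329010}{11307787229}$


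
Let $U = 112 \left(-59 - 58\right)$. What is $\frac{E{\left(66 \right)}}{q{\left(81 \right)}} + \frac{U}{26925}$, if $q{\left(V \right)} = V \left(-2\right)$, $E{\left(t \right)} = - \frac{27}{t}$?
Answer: $- \frac{1720753}{3554100} \approx -0.48416$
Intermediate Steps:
$U = -13104$ ($U = 112 \left(-117\right) = -13104$)
$q{\left(V \right)} = - 2 V$
$\frac{E{\left(66 \right)}}{q{\left(81 \right)}} + \frac{U}{26925} = \frac{\left(-27\right) \frac{1}{66}}{\left(-2\right) 81} - \frac{13104}{26925} = \frac{\left(-27\right) \frac{1}{66}}{-162} - \frac{4368}{8975} = \left(- \frac{9}{22}\right) \left(- \frac{1}{162}\right) - \frac{4368}{8975} = \frac{1}{396} - \frac{4368}{8975} = - \frac{1720753}{3554100}$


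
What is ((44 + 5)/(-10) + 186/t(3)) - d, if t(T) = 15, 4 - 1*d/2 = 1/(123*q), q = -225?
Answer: -27679/55350 ≈ -0.50007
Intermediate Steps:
d = 221402/27675 (d = 8 - 2/(123*(-225)) = 8 - 2*(-1)/(123*225) = 8 - 2*(-1/27675) = 8 + 2/27675 = 221402/27675 ≈ 8.0001)
((44 + 5)/(-10) + 186/t(3)) - d = ((44 + 5)/(-10) + 186/15) - 1*221402/27675 = (49*(-1/10) + 186*(1/15)) - 221402/27675 = (-49/10 + 62/5) - 221402/27675 = 15/2 - 221402/27675 = -27679/55350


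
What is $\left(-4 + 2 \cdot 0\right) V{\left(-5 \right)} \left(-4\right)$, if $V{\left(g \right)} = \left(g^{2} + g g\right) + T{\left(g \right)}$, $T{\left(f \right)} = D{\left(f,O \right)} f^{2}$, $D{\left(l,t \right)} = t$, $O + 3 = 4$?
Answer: $1200$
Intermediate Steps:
$O = 1$ ($O = -3 + 4 = 1$)
$T{\left(f \right)} = f^{2}$ ($T{\left(f \right)} = 1 f^{2} = f^{2}$)
$V{\left(g \right)} = 3 g^{2}$ ($V{\left(g \right)} = \left(g^{2} + g g\right) + g^{2} = \left(g^{2} + g^{2}\right) + g^{2} = 2 g^{2} + g^{2} = 3 g^{2}$)
$\left(-4 + 2 \cdot 0\right) V{\left(-5 \right)} \left(-4\right) = \left(-4 + 2 \cdot 0\right) 3 \left(-5\right)^{2} \left(-4\right) = \left(-4 + 0\right) 3 \cdot 25 \left(-4\right) = \left(-4\right) 75 \left(-4\right) = \left(-300\right) \left(-4\right) = 1200$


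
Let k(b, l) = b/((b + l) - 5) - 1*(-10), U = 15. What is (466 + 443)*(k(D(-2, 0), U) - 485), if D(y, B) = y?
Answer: -1728009/4 ≈ -4.3200e+5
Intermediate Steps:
k(b, l) = 10 + b/(-5 + b + l) (k(b, l) = b/(-5 + b + l) + 10 = 10 + b/(-5 + b + l))
(466 + 443)*(k(D(-2, 0), U) - 485) = (466 + 443)*((-50 + 10*15 + 11*(-2))/(-5 - 2 + 15) - 485) = 909*((-50 + 150 - 22)/8 - 485) = 909*((⅛)*78 - 485) = 909*(39/4 - 485) = 909*(-1901/4) = -1728009/4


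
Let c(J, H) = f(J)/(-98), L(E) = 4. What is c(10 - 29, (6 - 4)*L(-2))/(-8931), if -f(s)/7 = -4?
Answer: 2/62517 ≈ 3.1991e-5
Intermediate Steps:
f(s) = 28 (f(s) = -7*(-4) = 28)
c(J, H) = -2/7 (c(J, H) = 28/(-98) = 28*(-1/98) = -2/7)
c(10 - 29, (6 - 4)*L(-2))/(-8931) = -2/7/(-8931) = -2/7*(-1/8931) = 2/62517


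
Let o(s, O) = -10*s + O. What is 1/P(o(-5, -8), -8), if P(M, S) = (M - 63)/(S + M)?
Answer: -34/21 ≈ -1.6190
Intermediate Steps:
o(s, O) = O - 10*s
P(M, S) = (-63 + M)/(M + S)
1/P(o(-5, -8), -8) = 1/((-63 + (-8 - 10*(-5)))/((-8 - 10*(-5)) - 8)) = 1/((-63 + (-8 + 50))/((-8 + 50) - 8)) = 1/((-63 + 42)/(42 - 8)) = 1/(-21/34) = -34/21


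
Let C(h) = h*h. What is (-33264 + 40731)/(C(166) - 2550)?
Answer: 7467/25006 ≈ 0.29861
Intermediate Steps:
C(h) = h²
(-33264 + 40731)/(C(166) - 2550) = (-33264 + 40731)/(166² - 2550) = 7467/(27556 - 2550) = 7467/25006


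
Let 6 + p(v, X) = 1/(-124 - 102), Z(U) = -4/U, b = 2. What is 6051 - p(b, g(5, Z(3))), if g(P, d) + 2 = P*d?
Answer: 1368883/226 ≈ 6057.0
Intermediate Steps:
g(P, d) = -2 + P*d
p(v, X) = -1357/226 (p(v, X) = -6 + 1/(-124 - 102) = -6 + 1/(-226) = -6 - 1/226 = -1357/226)
6051 - p(b, g(5, Z(3))) = 6051 - 1*(-1357/226) = 6051 + 1357/226 = 1368883/226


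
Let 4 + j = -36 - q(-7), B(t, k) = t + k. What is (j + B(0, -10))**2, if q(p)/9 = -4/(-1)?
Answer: 7396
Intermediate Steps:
q(p) = 36 (q(p) = 9*(-4/(-1)) = 9*(-4*(-1)) = 9*4 = 36)
B(t, k) = k + t
j = -76 (j = -4 + (-36 - 1*36) = -4 + (-36 - 36) = -4 - 72 = -76)
(j + B(0, -10))**2 = (-76 + (-10 + 0))**2 = (-76 - 10)**2 = (-86)**2 = 7396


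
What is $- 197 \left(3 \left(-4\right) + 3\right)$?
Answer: $1773$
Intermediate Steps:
$- 197 \left(3 \left(-4\right) + 3\right) = - 197 \left(-12 + 3\right) = \left(-197\right) \left(-9\right) = 1773$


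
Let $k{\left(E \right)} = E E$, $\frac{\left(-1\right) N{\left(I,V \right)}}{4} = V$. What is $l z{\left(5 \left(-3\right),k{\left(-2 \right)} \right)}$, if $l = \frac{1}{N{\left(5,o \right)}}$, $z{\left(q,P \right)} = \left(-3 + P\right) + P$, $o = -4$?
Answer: $\frac{5}{16} \approx 0.3125$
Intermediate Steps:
$N{\left(I,V \right)} = - 4 V$
$k{\left(E \right)} = E^{2}$
$z{\left(q,P \right)} = -3 + 2 P$
$l = \frac{1}{16}$ ($l = \frac{1}{\left(-4\right) \left(-4\right)} = \frac{1}{16} \approx 0.0625$)
$l z{\left(5 \left(-3\right),k{\left(-2 \right)} \right)} = \frac{-3 + 2 \left(-2\right)^{2}}{16} = \frac{-3 + 2 \cdot 4}{16} = \frac{-3 + 8}{16} = \frac{1}{16} \cdot 5 = \frac{5}{16}$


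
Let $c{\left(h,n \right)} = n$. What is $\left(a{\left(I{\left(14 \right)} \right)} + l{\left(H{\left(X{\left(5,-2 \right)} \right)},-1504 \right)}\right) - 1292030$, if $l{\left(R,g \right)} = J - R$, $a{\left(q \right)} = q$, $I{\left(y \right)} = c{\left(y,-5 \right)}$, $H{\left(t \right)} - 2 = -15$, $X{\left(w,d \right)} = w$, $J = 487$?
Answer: $-1291535$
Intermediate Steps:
$H{\left(t \right)} = -13$ ($H{\left(t \right)} = 2 - 15 = -13$)
$I{\left(y \right)} = -5$
$l{\left(R,g \right)} = 487 - R$
$\left(a{\left(I{\left(14 \right)} \right)} + l{\left(H{\left(X{\left(5,-2 \right)} \right)},-1504 \right)}\right) - 1292030 = \left(-5 + \left(487 - -13\right)\right) - 1292030 = \left(-5 + \left(487 + 13\right)\right) - 1292030 = \left(-5 + 500\right) - 1292030 = 495 - 1292030 = -1291535$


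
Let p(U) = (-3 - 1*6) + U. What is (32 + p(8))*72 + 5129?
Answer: 7361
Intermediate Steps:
p(U) = -9 + U (p(U) = (-3 - 6) + U = -9 + U)
(32 + p(8))*72 + 5129 = (32 + (-9 + 8))*72 + 5129 = (32 - 1)*72 + 5129 = 31*72 + 5129 = 2232 + 5129 = 7361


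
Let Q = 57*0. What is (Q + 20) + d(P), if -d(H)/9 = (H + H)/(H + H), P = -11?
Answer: 11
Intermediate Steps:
d(H) = -9 (d(H) = -9*(H + H)/(H + H) = -9*2*H/(2*H) = -9*2*H*1/(2*H) = -9*1 = -9)
Q = 0
(Q + 20) + d(P) = (0 + 20) - 9 = 20 - 9 = 11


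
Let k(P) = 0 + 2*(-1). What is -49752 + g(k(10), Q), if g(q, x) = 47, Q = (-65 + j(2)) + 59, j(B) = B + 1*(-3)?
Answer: -49705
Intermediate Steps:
k(P) = -2 (k(P) = 0 - 2 = -2)
j(B) = -3 + B (j(B) = B - 3 = -3 + B)
Q = -7 (Q = (-65 + (-3 + 2)) + 59 = (-65 - 1) + 59 = -66 + 59 = -7)
-49752 + g(k(10), Q) = -49752 + 47 = -49705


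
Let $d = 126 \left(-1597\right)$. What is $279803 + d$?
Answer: $78581$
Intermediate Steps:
$d = -201222$
$279803 + d = 279803 - 201222 = 78581$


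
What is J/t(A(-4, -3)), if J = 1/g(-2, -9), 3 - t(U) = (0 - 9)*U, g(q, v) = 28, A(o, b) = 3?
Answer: 1/840 ≈ 0.0011905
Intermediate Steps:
t(U) = 3 + 9*U (t(U) = 3 - (0 - 9)*U = 3 - (-9)*U = 3 + 9*U)
J = 1/28 ≈ 0.035714
J/t(A(-4, -3)) = 1/(28*(3 + 9*3)) = 1/(28*(3 + 27)) = (1/28)/30 = (1/28)*(1/30) = 1/840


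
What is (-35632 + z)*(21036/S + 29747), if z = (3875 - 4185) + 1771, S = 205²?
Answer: -42718489893581/42025 ≈ -1.0165e+9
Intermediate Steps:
S = 42025
z = 1461 (z = -310 + 1771 = 1461)
(-35632 + z)*(21036/S + 29747) = (-35632 + 1461)*(21036/42025 + 29747) = -34171*(21036*(1/42025) + 29747) = -34171*(21036/42025 + 29747) = -34171*1250138711/42025 = -42718489893581/42025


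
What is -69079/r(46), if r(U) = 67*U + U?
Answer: -69079/3128 ≈ -22.084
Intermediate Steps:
r(U) = 68*U
-69079/r(46) = -69079/(68*46) = -69079/3128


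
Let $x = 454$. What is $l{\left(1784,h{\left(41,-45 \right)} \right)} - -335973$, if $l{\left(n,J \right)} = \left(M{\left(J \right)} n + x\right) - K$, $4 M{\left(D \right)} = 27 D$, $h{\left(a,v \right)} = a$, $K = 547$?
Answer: $829602$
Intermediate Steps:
$M{\left(D \right)} = \frac{27 D}{4}$
$l{\left(n,J \right)} = -93 + \frac{27 J n}{4}$ ($l{\left(n,J \right)} = \left(\frac{27 J}{4} n + 454\right) - 547 = \left(\frac{27 J n}{4} + 454\right) - 547 = \left(454 + \frac{27 J n}{4}\right) - 547 = -93 + \frac{27 J n}{4}$)
$l{\left(1784,h{\left(41,-45 \right)} \right)} - -335973 = \left(-93 + \frac{27}{4} \cdot 41 \cdot 1784\right) - -335973 = \left(-93 + 493722\right) + 335973 = 493629 + 335973 = 829602$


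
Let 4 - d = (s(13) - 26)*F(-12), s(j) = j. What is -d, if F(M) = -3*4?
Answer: 152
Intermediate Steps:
F(M) = -12
d = -152 (d = 4 - (13 - 26)*(-12) = 4 - (-13)*(-12) = 4 - 1*156 = 4 - 156 = -152)
-d = -1*(-152) = 152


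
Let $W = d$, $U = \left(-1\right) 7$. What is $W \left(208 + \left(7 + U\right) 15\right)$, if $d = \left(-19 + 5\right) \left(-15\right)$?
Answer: $43680$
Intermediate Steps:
$U = -7$
$d = 210$ ($d = \left(-14\right) \left(-15\right) = 210$)
$W = 210$
$W \left(208 + \left(7 + U\right) 15\right) = 210 \left(208 + \left(7 - 7\right) 15\right) = 210 \left(208 + 0 \cdot 15\right) = 210 \left(208 + 0\right) = 210 \cdot 208 = 43680$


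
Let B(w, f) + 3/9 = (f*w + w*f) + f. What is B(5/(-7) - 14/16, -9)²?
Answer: 2621161/7056 ≈ 371.48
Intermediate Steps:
B(w, f) = -⅓ + f + 2*f*w (B(w, f) = -⅓ + ((f*w + w*f) + f) = -⅓ + ((f*w + f*w) + f) = -⅓ + (2*f*w + f) = -⅓ + (f + 2*f*w) = -⅓ + f + 2*f*w)
B(5/(-7) - 14/16, -9)² = (-⅓ - 9 + 2*(-9)*(5/(-7) - 14/16))² = (-⅓ - 9 + 2*(-9)*(5*(-⅐) - 14*1/16))² = (-⅓ - 9 + 2*(-9)*(-5/7 - 7/8))² = (-⅓ - 9 + 2*(-9)*(-89/56))² = (-⅓ - 9 + 801/28)² = (1619/84)² = 2621161/7056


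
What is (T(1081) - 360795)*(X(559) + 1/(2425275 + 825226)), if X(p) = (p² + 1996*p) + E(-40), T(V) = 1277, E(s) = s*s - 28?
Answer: -87942295694153196/171079 ≈ -5.1404e+11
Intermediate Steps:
E(s) = -28 + s² (E(s) = s² - 28 = -28 + s²)
X(p) = 1572 + p² + 1996*p (X(p) = (p² + 1996*p) + (-28 + (-40)²) = (p² + 1996*p) + (-28 + 1600) = (p² + 1996*p) + 1572 = 1572 + p² + 1996*p)
(T(1081) - 360795)*(X(559) + 1/(2425275 + 825226)) = (1277 - 360795)*((1572 + 559² + 1996*559) + 1/(2425275 + 825226)) = -359518*((1572 + 312481 + 1115764) + 1/3250501) = -359518*(1429817 + 1/3250501) = -359518*4647621588318/3250501 = -87942295694153196/171079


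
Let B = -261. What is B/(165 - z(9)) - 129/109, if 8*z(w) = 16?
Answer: -49476/17767 ≈ -2.7847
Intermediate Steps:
z(w) = 2 (z(w) = (⅛)*16 = 2)
B/(165 - z(9)) - 129/109 = -261/(165 - 1*2) - 129/109 = -261/(165 - 2) - 129*1/109 = -261/163 - 129/109 = -49476/17767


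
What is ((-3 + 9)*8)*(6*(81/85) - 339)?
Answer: -1359792/85 ≈ -15998.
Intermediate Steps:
((-3 + 9)*8)*(6*(81/85) - 339) = (6*8)*(6*(81*(1/85)) - 339) = 48*(6*(81/85) - 339) = 48*(486/85 - 339) = 48*(-28329/85) = -1359792/85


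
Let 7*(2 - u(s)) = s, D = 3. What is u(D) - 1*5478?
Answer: -38335/7 ≈ -5476.4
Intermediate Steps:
u(s) = 2 - s/7
u(D) - 1*5478 = (2 - 1/7*3) - 1*5478 = (2 - 3/7) - 5478 = 11/7 - 5478 = -38335/7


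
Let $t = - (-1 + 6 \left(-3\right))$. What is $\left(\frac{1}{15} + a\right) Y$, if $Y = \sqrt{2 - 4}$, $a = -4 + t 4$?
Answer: $\frac{1081 i \sqrt{2}}{15} \approx 101.92 i$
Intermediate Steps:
$t = 19$ ($t = - (-1 - 18) = \left(-1\right) \left(-19\right) = 19$)
$a = 72$ ($a = -4 + 19 \cdot 4 = -4 + 76 = 72$)
$Y = i \sqrt{2}$ ($Y = \sqrt{-2} = i \sqrt{2} \approx 1.4142 i$)
$\left(\frac{1}{15} + a\right) Y = \left(\frac{1}{15} + 72\right) i \sqrt{2} = \frac{1081 i \sqrt{2}}{15}$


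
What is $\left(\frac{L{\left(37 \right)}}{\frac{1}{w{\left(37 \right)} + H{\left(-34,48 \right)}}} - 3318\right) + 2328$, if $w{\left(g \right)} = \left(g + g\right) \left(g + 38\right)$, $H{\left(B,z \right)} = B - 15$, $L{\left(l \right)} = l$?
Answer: $202547$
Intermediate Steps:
$H{\left(B,z \right)} = -15 + B$ ($H{\left(B,z \right)} = B - 15 = -15 + B$)
$w{\left(g \right)} = 2 g \left(38 + g\right)$
$\left(\frac{L{\left(37 \right)}}{\frac{1}{w{\left(37 \right)} + H{\left(-34,48 \right)}}} - 3318\right) + 2328 = \left(\frac{37}{\frac{1}{2 \cdot 37 \left(38 + 37\right) - 49}} - 3318\right) + 2328 = \left(\frac{37}{\frac{1}{2 \cdot 37 \cdot 75 - 49}} - 3318\right) + 2328 = \left(\frac{37}{\frac{1}{5550 - 49}} - 3318\right) + 2328 = \left(\frac{37}{\frac{1}{5501}} - 3318\right) + 2328 = \left(37 \frac{1}{\frac{1}{5501}} - 3318\right) + 2328 = \left(37 \cdot 5501 - 3318\right) + 2328 = \left(203537 - 3318\right) + 2328 = 200219 + 2328 = 202547$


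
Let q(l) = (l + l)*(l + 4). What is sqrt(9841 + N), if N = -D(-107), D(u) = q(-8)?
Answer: sqrt(9777) ≈ 98.879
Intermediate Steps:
q(l) = 2*l*(4 + l) (q(l) = (2*l)*(4 + l) = 2*l*(4 + l))
D(u) = 64 (D(u) = 2*(-8)*(4 - 8) = 2*(-8)*(-4) = 64)
N = -64 (N = -1*64 = -64)
sqrt(9841 + N) = sqrt(9841 - 64) = sqrt(9777)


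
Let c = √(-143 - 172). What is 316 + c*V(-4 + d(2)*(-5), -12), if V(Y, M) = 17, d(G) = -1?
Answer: 316 + 51*I*√35 ≈ 316.0 + 301.72*I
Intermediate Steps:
c = 3*I*√35 (c = √(-315) = 3*I*√35 ≈ 17.748*I)
316 + c*V(-4 + d(2)*(-5), -12) = 316 + (3*I*√35)*17 = 316 + 51*I*√35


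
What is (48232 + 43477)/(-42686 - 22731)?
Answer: -293/209 ≈ -1.4019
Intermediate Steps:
(48232 + 43477)/(-42686 - 22731) = 91709/(-65417) = 91709*(-1/65417) = -293/209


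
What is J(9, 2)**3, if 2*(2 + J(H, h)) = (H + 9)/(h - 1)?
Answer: 343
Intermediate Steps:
J(H, h) = -2 + (9 + H)/(2*(-1 + h)) (J(H, h) = -2 + ((H + 9)/(h - 1))/2 = -2 + ((9 + H)/(-1 + h))/2 = -2 + (9 + H)/(2*(-1 + h)))
J(9, 2)**3 = ((13 + 9 - 4*2)/(2*(-1 + 2)))**3 = ((1/2)*(13 + 9 - 8)/1)**3 = ((1/2)*1*14)**3 = 7**3 = 343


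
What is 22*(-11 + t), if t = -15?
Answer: -572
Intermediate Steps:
22*(-11 + t) = 22*(-11 - 15) = 22*(-26) = -572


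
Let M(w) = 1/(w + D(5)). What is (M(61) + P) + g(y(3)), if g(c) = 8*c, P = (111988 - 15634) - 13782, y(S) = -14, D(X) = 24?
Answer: 7009101/85 ≈ 82460.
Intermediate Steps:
P = 82572 (P = 96354 - 13782 = 82572)
M(w) = 1/(24 + w) (M(w) = 1/(w + 24) = 1/(24 + w))
(M(61) + P) + g(y(3)) = (1/(24 + 61) + 82572) + 8*(-14) = (1/85 + 82572) - 112 = 7018621/85 - 112 = 7009101/85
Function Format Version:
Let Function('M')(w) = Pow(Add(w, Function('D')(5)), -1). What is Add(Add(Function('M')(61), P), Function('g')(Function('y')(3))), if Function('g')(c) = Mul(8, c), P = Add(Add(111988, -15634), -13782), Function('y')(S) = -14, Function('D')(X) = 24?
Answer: Rational(7009101, 85) ≈ 82460.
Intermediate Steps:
P = 82572 (P = Add(96354, -13782) = 82572)
Function('M')(w) = Pow(Add(24, w), -1) (Function('M')(w) = Pow(Add(w, 24), -1) = Pow(Add(24, w), -1))
Add(Add(Function('M')(61), P), Function('g')(Function('y')(3))) = Add(Add(Pow(Add(24, 61), -1), 82572), Mul(8, -14)) = Add(Add(Pow(85, -1), 82572), -112) = Add(Add(Rational(1, 85), 82572), -112) = Add(Rational(7018621, 85), -112) = Rational(7009101, 85)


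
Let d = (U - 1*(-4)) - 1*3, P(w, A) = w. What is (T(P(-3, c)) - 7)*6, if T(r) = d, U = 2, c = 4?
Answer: -24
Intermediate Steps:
d = 3 (d = (2 - 1*(-4)) - 1*3 = (2 + 4) - 3 = 6 - 3 = 3)
T(r) = 3
(T(P(-3, c)) - 7)*6 = (3 - 7)*6 = -4*6 = -24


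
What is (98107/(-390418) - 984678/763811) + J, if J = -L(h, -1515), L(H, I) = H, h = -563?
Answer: 167430360746693/298205562998 ≈ 561.46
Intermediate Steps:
J = 563 (J = -1*(-563) = 563)
(98107/(-390418) - 984678/763811) + J = (98107/(-390418) - 984678/763811) + 563 = (98107*(-1/390418) - 984678*1/763811) + 563 = (-98107/390418 - 984678/763811) + 563 = -459371221181/298205562998 + 563 = 167430360746693/298205562998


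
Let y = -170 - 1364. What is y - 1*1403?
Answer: -2937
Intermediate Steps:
y = -1534
y - 1*1403 = -1534 - 1*1403 = -1534 - 1403 = -2937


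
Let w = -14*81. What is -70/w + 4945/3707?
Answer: 419080/300267 ≈ 1.3957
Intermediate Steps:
w = -1134
-70/w + 4945/3707 = -70/(-1134) + 4945/3707 = -70*(-1/1134) + 4945*(1/3707) = 5/81 + 4945/3707 = 419080/300267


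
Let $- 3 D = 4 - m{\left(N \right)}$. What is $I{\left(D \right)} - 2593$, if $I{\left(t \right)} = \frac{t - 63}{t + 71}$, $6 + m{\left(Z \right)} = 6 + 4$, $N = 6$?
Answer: $- \frac{184166}{71} \approx -2593.9$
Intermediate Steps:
$m{\left(Z \right)} = 4$ ($m{\left(Z \right)} = -6 + \left(6 + 4\right) = -6 + 10 = 4$)
$D = 0$ ($D = - \frac{4 - 4}{3} = \left(- \frac{1}{3}\right) 0 = 0$)
$I{\left(t \right)} = \frac{-63 + t}{71 + t}$
$I{\left(D \right)} - 2593 = \frac{-63 + 0}{71 + 0} - 2593 = \frac{1}{71} \left(-63\right) - 2593 = - \frac{63}{71} - 2593 = - \frac{184166}{71}$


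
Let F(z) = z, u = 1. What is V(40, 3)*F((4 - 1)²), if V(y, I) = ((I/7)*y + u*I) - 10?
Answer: 639/7 ≈ 91.286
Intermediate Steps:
V(y, I) = -10 + I + I*y/7 (V(y, I) = ((I/7)*y + 1*I) - 10 = ((I*(⅐))*y + I) - 10 = ((I/7)*y + I) - 10 = (I*y/7 + I) - 10 = (I + I*y/7) - 10 = -10 + I + I*y/7)
V(40, 3)*F((4 - 1)²) = (-10 + 3 + (⅐)*3*40)*(4 - 1)² = (-10 + 3 + 120/7)*3² = (71/7)*9 = 639/7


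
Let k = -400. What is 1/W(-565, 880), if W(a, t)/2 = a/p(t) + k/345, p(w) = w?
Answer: -6072/21877 ≈ -0.27755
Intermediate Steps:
W(a, t) = -160/69 + 2*a/t (W(a, t) = 2*(a/t - 400/345) = 2*(a/t - 400*1/345) = 2*(a/t - 80/69) = 2*(-80/69 + a/t) = -160/69 + 2*a/t)
1/W(-565, 880) = 1/(-160/69 + 2*(-565)/880) = 1/(-160/69 + 2*(-565)*(1/880)) = 1/(-160/69 - 113/88) = 1/(-21877/6072) = -6072/21877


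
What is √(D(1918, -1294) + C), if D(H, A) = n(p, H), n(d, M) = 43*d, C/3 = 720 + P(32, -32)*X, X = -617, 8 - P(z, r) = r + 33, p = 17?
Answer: I*√10066 ≈ 100.33*I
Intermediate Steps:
P(z, r) = -25 - r (P(z, r) = 8 - (r + 33) = 8 - (33 + r) = 8 + (-33 - r) = -25 - r)
C = -10797 (C = 3*(720 + (-25 - 1*(-32))*(-617)) = 3*(720 + (-25 + 32)*(-617)) = 3*(720 + 7*(-617)) = 3*(720 - 4319) = 3*(-3599) = -10797)
D(H, A) = 731 (D(H, A) = 43*17 = 731)
√(D(1918, -1294) + C) = √(731 - 10797) = √(-10066) = I*√10066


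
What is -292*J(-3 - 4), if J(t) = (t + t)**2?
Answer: -57232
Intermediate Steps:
J(t) = 4*t**2 (J(t) = (2*t)**2 = 4*t**2)
-292*J(-3 - 4) = -1168*(-3 - 4)**2 = -1168*(-7)**2 = -1168*49 = -292*196 = -57232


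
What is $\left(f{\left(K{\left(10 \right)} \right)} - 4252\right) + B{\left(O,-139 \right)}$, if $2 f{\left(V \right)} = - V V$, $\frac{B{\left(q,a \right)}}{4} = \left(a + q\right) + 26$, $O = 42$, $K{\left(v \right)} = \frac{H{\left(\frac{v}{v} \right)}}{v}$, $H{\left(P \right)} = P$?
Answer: $- \frac{907201}{200} \approx -4536.0$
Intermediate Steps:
$K{\left(v \right)} = \frac{1}{v}$ ($K{\left(v \right)} = \frac{v \frac{1}{v}}{v} = 1 \frac{1}{v} = \frac{1}{v}$)
$B{\left(q,a \right)} = 104 + 4 a + 4 q$ ($B{\left(q,a \right)} = 4 \left(\left(a + q\right) + 26\right) = 4 \left(26 + a + q\right) = 104 + 4 a + 4 q$)
$f{\left(V \right)} = - \frac{V^{2}}{2}$ ($f{\left(V \right)} = \frac{\left(-1\right) V V}{2} = \frac{\left(-1\right) V^{2}}{2} = - \frac{V^{2}}{2}$)
$\left(f{\left(K{\left(10 \right)} \right)} - 4252\right) + B{\left(O,-139 \right)} = \left(- \frac{\left(\frac{1}{10}\right)^{2}}{2} - 4252\right) + \left(104 + 4 \left(-139\right) + 4 \cdot 42\right) = \left(- \frac{1}{2 \cdot 100} - 4252\right) + \left(104 - 556 + 168\right) = \left(\left(- \frac{1}{2}\right) \frac{1}{100} - 4252\right) - 284 = \left(- \frac{1}{200} - 4252\right) - 284 = - \frac{850401}{200} - 284 = - \frac{907201}{200}$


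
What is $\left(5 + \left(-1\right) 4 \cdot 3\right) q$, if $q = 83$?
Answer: $-581$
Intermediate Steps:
$\left(5 + \left(-1\right) 4 \cdot 3\right) q = \left(5 + \left(-1\right) 4 \cdot 3\right) 83 = \left(5 - 12\right) 83 = \left(-7\right) 83 = -581$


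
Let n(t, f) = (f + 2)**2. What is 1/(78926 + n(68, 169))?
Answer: 1/108167 ≈ 9.2450e-6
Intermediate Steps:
n(t, f) = (2 + f)**2
1/(78926 + n(68, 169)) = 1/(78926 + (2 + 169)**2) = 1/(78926 + 171**2) = 1/(78926 + 29241) = 1/108167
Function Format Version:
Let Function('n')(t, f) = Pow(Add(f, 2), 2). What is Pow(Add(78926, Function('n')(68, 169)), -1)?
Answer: Rational(1, 108167) ≈ 9.2450e-6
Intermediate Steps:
Function('n')(t, f) = Pow(Add(2, f), 2)
Pow(Add(78926, Function('n')(68, 169)), -1) = Pow(Add(78926, Pow(Add(2, 169), 2)), -1) = Pow(Add(78926, Pow(171, 2)), -1) = Pow(Add(78926, 29241), -1) = Pow(108167, -1) = Rational(1, 108167)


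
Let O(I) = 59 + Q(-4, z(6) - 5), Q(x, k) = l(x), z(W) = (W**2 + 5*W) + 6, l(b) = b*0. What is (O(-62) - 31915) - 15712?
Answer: -47568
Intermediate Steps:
l(b) = 0
z(W) = 6 + W**2 + 5*W
Q(x, k) = 0
O(I) = 59 (O(I) = 59 + 0 = 59)
(O(-62) - 31915) - 15712 = (59 - 31915) - 15712 = -31856 - 15712 = -47568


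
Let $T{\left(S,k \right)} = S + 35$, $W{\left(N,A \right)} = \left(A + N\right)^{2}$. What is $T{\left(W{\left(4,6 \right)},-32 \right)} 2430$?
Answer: $328050$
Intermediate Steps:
$T{\left(S,k \right)} = 35 + S$
$T{\left(W{\left(4,6 \right)},-32 \right)} 2430 = \left(35 + \left(6 + 4\right)^{2}\right) 2430 = \left(35 + 10^{2}\right) 2430 = \left(35 + 100\right) 2430 = 135 \cdot 2430 = 328050$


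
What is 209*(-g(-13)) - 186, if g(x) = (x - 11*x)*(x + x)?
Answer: 706234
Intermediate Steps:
g(x) = -20*x**2 (g(x) = (-10*x)*(2*x) = -20*x**2)
209*(-g(-13)) - 186 = 209*(-(-20)*(-13)**2) - 186 = 209*(-(-20)*169) - 186 = 209*(-1*(-3380)) - 186 = 209*3380 - 186 = 706420 - 186 = 706234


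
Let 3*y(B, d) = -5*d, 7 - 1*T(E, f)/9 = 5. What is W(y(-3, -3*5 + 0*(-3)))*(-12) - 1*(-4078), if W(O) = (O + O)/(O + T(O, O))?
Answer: 174754/43 ≈ 4064.0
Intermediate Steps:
T(E, f) = 18 (T(E, f) = 63 - 9*5 = 63 - 45 = 18)
y(B, d) = -5*d/3 (y(B, d) = (-5*d)/3 = -5*d/3)
W(O) = 2*O/(18 + O) (W(O) = (O + O)/(O + 18) = (2*O)/(18 + O) = 2*O/(18 + O))
W(y(-3, -3*5 + 0*(-3)))*(-12) - 1*(-4078) = (2*(-5*(-3*5 + 0*(-3))/3)/(18 - 5*(-3*5 + 0*(-3))/3))*(-12) - 1*(-4078) = (2*(-5*(-15 + 0)/3)/(18 - 5*(-15 + 0)/3))*(-12) + 4078 = (2*(-5/3*(-15))/(18 - 5/3*(-15)))*(-12) + 4078 = (2*25/(18 + 25))*(-12) + 4078 = (2*25/43)*(-12) + 4078 = (2*25*(1/43))*(-12) + 4078 = (50/43)*(-12) + 4078 = -600/43 + 4078 = 174754/43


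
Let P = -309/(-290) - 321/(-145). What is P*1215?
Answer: 231093/58 ≈ 3984.4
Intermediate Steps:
P = 951/290 (P = -309*(-1/290) - 321*(-1/145) = 309/290 + 321/145 = 951/290 ≈ 3.2793)
P*1215 = (951/290)*1215 = 231093/58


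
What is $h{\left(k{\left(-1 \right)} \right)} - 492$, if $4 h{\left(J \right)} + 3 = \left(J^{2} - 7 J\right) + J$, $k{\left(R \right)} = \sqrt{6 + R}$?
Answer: $- \frac{983}{2} - \frac{3 \sqrt{5}}{2} \approx -494.85$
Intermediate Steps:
$h{\left(J \right)} = - \frac{3}{4} - \frac{3 J}{2} + \frac{J^{2}}{4}$ ($h{\left(J \right)} = - \frac{3}{4} + \frac{\left(J^{2} - 7 J\right) + J}{4} = - \frac{3}{4} + \frac{J^{2} - 6 J}{4} = - \frac{3}{4} + \left(- \frac{3 J}{2} + \frac{J^{2}}{4}\right) = - \frac{3}{4} - \frac{3 J}{2} + \frac{J^{2}}{4}$)
$h{\left(k{\left(-1 \right)} \right)} - 492 = \left(- \frac{3}{4} - \frac{3 \sqrt{6 - 1}}{2} + \frac{\left(\sqrt{6 - 1}\right)^{2}}{4}\right) - 492 = \left(- \frac{3}{4} - \frac{3 \sqrt{5}}{2} + \frac{\left(\sqrt{5}\right)^{2}}{4}\right) - 492 = \left(- \frac{3}{4} - \frac{3 \sqrt{5}}{2} + \frac{1}{4} \cdot 5\right) - 492 = \left(- \frac{3}{4} - \frac{3 \sqrt{5}}{2} + \frac{5}{4}\right) - 492 = \left(\frac{1}{2} - \frac{3 \sqrt{5}}{2}\right) - 492 = - \frac{983}{2} - \frac{3 \sqrt{5}}{2}$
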